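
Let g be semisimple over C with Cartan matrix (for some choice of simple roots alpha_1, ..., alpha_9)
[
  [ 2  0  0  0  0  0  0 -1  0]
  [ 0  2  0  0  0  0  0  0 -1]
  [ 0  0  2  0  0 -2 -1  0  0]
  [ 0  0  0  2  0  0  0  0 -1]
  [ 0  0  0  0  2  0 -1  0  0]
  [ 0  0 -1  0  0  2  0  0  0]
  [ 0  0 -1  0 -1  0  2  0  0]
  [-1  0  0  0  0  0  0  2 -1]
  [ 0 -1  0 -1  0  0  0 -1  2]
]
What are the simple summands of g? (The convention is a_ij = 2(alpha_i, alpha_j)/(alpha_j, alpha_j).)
The diagram associated to this matrix has two connected components: the simple roots {alpha_3, alpha_5, alpha_6, alpha_7} form a chain of 4 nodes with a double edge at one end; the terminal node there is the unique short simple root (B_4), and {alpha_1, alpha_2, alpha_4, alpha_8, alpha_9} form a chain of 3 nodes with a fork of two nodes at one end (D_5). A semisimple Lie algebra decomposes uniquely as the direct sum of simple ideals, one per connected component of its Dynkin diagram, so g ≅ B_4 ⊕ D_5 (dimension 36 + 45 = 81).

B_4 + D_5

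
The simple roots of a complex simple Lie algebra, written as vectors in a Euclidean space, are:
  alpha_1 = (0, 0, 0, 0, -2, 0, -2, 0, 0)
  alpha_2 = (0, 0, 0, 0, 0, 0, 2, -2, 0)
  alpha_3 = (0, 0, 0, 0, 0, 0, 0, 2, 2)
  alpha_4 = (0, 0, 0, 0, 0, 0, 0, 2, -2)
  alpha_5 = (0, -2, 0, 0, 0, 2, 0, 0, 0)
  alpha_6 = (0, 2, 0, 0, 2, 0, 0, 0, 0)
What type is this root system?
D6

Compute the Cartan integers a_ij = 2(alpha_i, alpha_j)/(alpha_j, alpha_j); the resulting 6x6 Cartan matrix is
[[2, -1, 0, 0, 0, -1], [-1, 2, -1, -1, 0, 0], [0, -1, 2, 0, 0, 0], [0, -1, 0, 2, 0, 0], [0, 0, 0, 0, 2, -1], [-1, 0, 0, 0, -1, 2]].
All simple roots have the same length, so the diagram is simply laced. The associated Dynkin diagram is a chain of 4 nodes with a fork of two nodes at one end (D_6), so the type is D_6 (the algebra so(12)).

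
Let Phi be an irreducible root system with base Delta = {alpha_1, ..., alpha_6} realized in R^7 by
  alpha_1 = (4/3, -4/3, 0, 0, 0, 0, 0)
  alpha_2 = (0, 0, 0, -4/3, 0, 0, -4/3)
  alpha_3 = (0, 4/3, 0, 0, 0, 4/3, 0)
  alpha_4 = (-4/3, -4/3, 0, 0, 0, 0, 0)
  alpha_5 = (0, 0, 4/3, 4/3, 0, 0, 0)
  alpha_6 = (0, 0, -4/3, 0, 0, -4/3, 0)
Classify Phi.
D6

Compute the Cartan integers a_ij = 2(alpha_i, alpha_j)/(alpha_j, alpha_j); the resulting 6x6 Cartan matrix is
[[2, 0, -1, 0, 0, 0], [0, 2, 0, 0, -1, 0], [-1, 0, 2, -1, 0, -1], [0, 0, -1, 2, 0, 0], [0, -1, 0, 0, 2, -1], [0, 0, -1, 0, -1, 2]].
All simple roots have the same length, so the diagram is simply laced. The associated Dynkin diagram is a chain of 4 nodes with a fork of two nodes at one end (D_6), so the type is D_6 (the algebra so(12)).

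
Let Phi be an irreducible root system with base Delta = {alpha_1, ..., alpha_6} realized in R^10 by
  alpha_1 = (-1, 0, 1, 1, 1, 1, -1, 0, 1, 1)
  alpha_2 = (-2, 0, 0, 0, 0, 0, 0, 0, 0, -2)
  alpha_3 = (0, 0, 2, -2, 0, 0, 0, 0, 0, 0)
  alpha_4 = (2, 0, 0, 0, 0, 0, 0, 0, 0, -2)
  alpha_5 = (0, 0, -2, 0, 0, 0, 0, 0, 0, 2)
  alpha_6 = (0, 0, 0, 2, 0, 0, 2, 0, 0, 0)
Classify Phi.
E_6

Compute the Cartan integers a_ij = 2(alpha_i, alpha_j)/(alpha_j, alpha_j); the resulting 6x6 Cartan matrix is
[[2, 0, 0, -1, 0, 0], [0, 2, 0, 0, -1, 0], [0, 0, 2, 0, -1, -1], [-1, 0, 0, 2, -1, 0], [0, -1, -1, -1, 2, 0], [0, 0, -1, 0, 0, 2]].
All simple roots have the same length, so the diagram is simply laced. The associated Dynkin diagram is a chain of 5 nodes with one extra node attached to the third node from one end (E_6), so the type is E_6.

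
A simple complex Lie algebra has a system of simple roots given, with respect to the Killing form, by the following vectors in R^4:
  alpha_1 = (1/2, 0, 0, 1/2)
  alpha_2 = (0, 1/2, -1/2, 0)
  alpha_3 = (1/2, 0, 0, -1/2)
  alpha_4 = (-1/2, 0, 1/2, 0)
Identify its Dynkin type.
Compute the Cartan integers a_ij = 2(alpha_i, alpha_j)/(alpha_j, alpha_j); the resulting 4x4 Cartan matrix is
[[2, 0, 0, -1], [0, 2, 0, -1], [0, 0, 2, -1], [-1, -1, -1, 2]].
All simple roots have the same length, so the diagram is simply laced. The associated Dynkin diagram is a chain of 2 nodes with a fork of two nodes at one end (D_4), so the type is D_4 (the algebra so(8)).

D4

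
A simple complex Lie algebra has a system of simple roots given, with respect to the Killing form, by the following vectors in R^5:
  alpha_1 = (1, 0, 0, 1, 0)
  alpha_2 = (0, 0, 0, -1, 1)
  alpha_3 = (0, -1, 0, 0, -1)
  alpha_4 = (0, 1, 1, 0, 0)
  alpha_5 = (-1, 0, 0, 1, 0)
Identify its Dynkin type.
Compute the Cartan integers a_ij = 2(alpha_i, alpha_j)/(alpha_j, alpha_j); the resulting 5x5 Cartan matrix is
[[2, -1, 0, 0, 0], [-1, 2, -1, 0, -1], [0, -1, 2, -1, 0], [0, 0, -1, 2, 0], [0, -1, 0, 0, 2]].
All simple roots have the same length, so the diagram is simply laced. The associated Dynkin diagram is a chain of 3 nodes with a fork of two nodes at one end (D_5), so the type is D_5 (the algebra so(10)).

type D_5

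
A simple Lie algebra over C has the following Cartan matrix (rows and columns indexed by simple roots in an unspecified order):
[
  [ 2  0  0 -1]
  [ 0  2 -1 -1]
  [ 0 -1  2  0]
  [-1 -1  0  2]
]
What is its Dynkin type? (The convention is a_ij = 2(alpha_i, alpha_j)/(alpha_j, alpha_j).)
A4

The matrix has rank 4 with 2's on the diagonal. Reading the off-diagonal entries as Dynkin edges (a single edge where a_ij = a_ji = -1; a double or triple edge where a_ij * a_ji = 2 or 3), the diagram is a chain of 4 nodes with single edges (A_4). One simple-root ordering that puts it in standard form is (alpha_3, alpha_2, alpha_4, alpha_1). So the algebra is type A_4, i.e. sl(5).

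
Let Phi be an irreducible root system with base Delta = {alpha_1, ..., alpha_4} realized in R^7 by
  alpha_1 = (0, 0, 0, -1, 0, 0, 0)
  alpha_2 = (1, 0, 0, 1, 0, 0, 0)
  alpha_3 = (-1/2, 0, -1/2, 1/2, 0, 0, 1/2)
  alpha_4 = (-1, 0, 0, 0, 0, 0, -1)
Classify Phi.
Compute the Cartan integers a_ij = 2(alpha_i, alpha_j)/(alpha_j, alpha_j); the resulting 4x4 Cartan matrix is
[[2, -1, -1, 0], [-2, 2, 0, -1], [-1, 0, 2, 0], [0, -1, 0, 2]].
The roots have two lengths (squared-length ratio 2:1); the short ones are alpha_{1,3}. The associated Dynkin diagram is a chain of 4 nodes with a double edge between the middle two (F_4), so the type is F_4.

F_4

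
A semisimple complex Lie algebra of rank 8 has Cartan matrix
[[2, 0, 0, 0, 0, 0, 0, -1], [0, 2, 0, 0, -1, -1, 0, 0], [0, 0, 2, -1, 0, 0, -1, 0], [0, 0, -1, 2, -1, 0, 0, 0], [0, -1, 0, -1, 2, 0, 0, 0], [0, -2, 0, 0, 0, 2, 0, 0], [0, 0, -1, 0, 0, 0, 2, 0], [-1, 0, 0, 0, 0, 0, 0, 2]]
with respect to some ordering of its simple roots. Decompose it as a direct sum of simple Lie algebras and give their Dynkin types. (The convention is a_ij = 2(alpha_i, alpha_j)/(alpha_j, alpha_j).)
The diagram associated to this matrix has two connected components: the simple roots {alpha_1, alpha_8} form a chain of 2 nodes with single edges (A_2), and {alpha_2, alpha_3, alpha_4, alpha_5, alpha_6, alpha_7} form a chain of 6 nodes with a double edge at one end; the terminal node there is the unique long simple root (C_6). A semisimple Lie algebra decomposes uniquely as the direct sum of simple ideals, one per connected component of its Dynkin diagram, so g ≅ A_2 ⊕ C_6 (dimension 8 + 78 = 86).

type A_2 + type C_6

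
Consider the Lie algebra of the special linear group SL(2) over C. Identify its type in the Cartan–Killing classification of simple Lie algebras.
This is sl(2), which has dimension 2^2 - 1 = 3 and rank 2 - 1 = 1 (a Cartan subalgebra is the diagonal traceless matrices). In the classification of classical Lie algebras, the special linear algebra sl(n+1) has type A_n; here n = 1, so the Dynkin diagram is a chain of 1 nodes with single edges (A_1). Hence the type is A_1.

A_1 (sl(2))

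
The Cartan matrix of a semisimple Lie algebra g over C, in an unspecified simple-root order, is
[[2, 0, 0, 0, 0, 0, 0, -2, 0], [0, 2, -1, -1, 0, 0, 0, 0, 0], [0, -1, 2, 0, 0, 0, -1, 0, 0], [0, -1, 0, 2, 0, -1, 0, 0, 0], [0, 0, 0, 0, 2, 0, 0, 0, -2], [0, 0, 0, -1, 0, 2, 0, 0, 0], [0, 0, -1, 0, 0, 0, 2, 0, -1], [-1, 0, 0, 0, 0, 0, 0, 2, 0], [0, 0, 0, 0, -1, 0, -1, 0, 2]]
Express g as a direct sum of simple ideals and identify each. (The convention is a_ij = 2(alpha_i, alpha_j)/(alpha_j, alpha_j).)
The diagram associated to this matrix has two connected components: the simple roots {alpha_1, alpha_8} form a chain of 2 nodes with a double edge at one end; the terminal node there is the unique short simple root (B_2), and {alpha_2, alpha_3, alpha_4, alpha_5, alpha_6, alpha_7, alpha_9} form a chain of 7 nodes with a double edge at one end; the terminal node there is the unique long simple root (C_7). A semisimple Lie algebra decomposes uniquely as the direct sum of simple ideals, one per connected component of its Dynkin diagram, so g ≅ B_2 ⊕ C_7 (dimension 10 + 105 = 115).

type B_2 ⊕ type C_7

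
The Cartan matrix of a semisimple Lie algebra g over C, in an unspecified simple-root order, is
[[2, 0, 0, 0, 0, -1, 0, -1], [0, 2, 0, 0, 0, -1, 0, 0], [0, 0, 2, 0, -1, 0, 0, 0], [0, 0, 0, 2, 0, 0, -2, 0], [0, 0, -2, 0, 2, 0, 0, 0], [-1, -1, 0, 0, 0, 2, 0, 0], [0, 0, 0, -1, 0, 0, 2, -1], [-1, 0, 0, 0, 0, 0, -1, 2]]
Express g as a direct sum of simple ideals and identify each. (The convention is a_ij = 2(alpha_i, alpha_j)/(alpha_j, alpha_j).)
type B_2 ⊕ type C_6

The diagram associated to this matrix has two connected components: the simple roots {alpha_3, alpha_5} form a chain of 2 nodes with a double edge at one end; the terminal node there is the unique short simple root (B_2), and {alpha_1, alpha_2, alpha_4, alpha_6, alpha_7, alpha_8} form a chain of 6 nodes with a double edge at one end; the terminal node there is the unique long simple root (C_6). A semisimple Lie algebra decomposes uniquely as the direct sum of simple ideals, one per connected component of its Dynkin diagram, so g ≅ B_2 ⊕ C_6 (dimension 10 + 78 = 88).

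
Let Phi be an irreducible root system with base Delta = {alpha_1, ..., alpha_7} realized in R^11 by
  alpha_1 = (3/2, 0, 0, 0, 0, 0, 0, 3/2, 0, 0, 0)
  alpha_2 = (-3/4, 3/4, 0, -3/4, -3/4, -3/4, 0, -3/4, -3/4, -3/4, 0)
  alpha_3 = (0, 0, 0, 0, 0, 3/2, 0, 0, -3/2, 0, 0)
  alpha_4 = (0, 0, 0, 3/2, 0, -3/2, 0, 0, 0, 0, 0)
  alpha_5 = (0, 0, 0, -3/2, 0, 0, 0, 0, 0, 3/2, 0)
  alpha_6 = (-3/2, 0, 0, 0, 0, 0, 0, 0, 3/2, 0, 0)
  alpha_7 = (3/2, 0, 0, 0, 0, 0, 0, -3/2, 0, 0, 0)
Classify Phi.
E_7

Compute the Cartan integers a_ij = 2(alpha_i, alpha_j)/(alpha_j, alpha_j); the resulting 7x7 Cartan matrix is
[[2, -1, 0, 0, 0, -1, 0], [-1, 2, 0, 0, 0, 0, 0], [0, 0, 2, -1, 0, -1, 0], [0, 0, -1, 2, -1, 0, 0], [0, 0, 0, -1, 2, 0, 0], [-1, 0, -1, 0, 0, 2, -1], [0, 0, 0, 0, 0, -1, 2]].
All simple roots have the same length, so the diagram is simply laced. The associated Dynkin diagram is a chain of 6 nodes with one extra node attached to the third node from one end (E_7), so the type is E_7.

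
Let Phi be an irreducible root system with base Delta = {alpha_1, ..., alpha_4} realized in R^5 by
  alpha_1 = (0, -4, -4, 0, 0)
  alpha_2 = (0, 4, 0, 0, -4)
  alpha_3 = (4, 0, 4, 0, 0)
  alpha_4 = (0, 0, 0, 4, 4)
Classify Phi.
Compute the Cartan integers a_ij = 2(alpha_i, alpha_j)/(alpha_j, alpha_j); the resulting 4x4 Cartan matrix is
[[2, -1, -1, 0], [-1, 2, 0, -1], [-1, 0, 2, 0], [0, -1, 0, 2]].
All simple roots have the same length, so the diagram is simply laced. The associated Dynkin diagram is a chain of 4 nodes with single edges (A_4), so the type is A_4 (the algebra sl(5)).

A_4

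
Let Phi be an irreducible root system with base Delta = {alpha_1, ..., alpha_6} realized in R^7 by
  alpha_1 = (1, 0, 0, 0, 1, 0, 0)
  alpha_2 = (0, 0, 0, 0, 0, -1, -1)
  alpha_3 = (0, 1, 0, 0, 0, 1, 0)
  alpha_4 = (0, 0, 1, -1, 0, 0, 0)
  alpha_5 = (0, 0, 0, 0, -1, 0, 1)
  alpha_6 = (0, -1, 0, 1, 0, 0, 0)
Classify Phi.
Compute the Cartan integers a_ij = 2(alpha_i, alpha_j)/(alpha_j, alpha_j); the resulting 6x6 Cartan matrix is
[[2, 0, 0, 0, -1, 0], [0, 2, -1, 0, -1, 0], [0, -1, 2, 0, 0, -1], [0, 0, 0, 2, 0, -1], [-1, -1, 0, 0, 2, 0], [0, 0, -1, -1, 0, 2]].
All simple roots have the same length, so the diagram is simply laced. The associated Dynkin diagram is a chain of 6 nodes with single edges (A_6), so the type is A_6 (the algebra sl(7)).

A6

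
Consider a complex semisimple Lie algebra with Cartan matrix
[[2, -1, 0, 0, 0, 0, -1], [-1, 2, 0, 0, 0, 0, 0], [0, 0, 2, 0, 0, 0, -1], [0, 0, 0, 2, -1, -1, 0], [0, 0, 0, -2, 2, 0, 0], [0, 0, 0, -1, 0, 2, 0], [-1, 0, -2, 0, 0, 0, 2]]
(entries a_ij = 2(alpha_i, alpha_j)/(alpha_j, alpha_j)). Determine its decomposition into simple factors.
The diagram associated to this matrix has two connected components: the simple roots {alpha_1, alpha_2, alpha_3, alpha_7} form a chain of 4 nodes with a double edge at one end; the terminal node there is the unique short simple root (B_4), and {alpha_4, alpha_5, alpha_6} form a chain of 3 nodes with a double edge at one end; the terminal node there is the unique long simple root (C_3). A semisimple Lie algebra decomposes uniquely as the direct sum of simple ideals, one per connected component of its Dynkin diagram, so g ≅ B_4 ⊕ C_3 (dimension 36 + 21 = 57).

type B_4 + type C_3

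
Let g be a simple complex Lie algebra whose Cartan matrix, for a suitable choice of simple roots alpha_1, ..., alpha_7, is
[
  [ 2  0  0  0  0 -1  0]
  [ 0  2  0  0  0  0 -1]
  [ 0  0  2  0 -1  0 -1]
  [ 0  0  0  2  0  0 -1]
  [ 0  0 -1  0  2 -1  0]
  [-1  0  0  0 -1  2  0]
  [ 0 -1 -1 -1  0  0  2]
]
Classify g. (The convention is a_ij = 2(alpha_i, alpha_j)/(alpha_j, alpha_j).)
The matrix has rank 7 with 2's on the diagonal. Reading the off-diagonal entries as Dynkin edges (a single edge where a_ij = a_ji = -1; a double or triple edge where a_ij * a_ji = 2 or 3), the diagram is a chain of 5 nodes with a fork of two nodes at one end (D_7). One simple-root ordering that puts it in standard form is (alpha_1, alpha_6, alpha_5, alpha_3, alpha_7, alpha_2, alpha_4). So the algebra is type D_7, i.e. so(14).

D_7 (so(14))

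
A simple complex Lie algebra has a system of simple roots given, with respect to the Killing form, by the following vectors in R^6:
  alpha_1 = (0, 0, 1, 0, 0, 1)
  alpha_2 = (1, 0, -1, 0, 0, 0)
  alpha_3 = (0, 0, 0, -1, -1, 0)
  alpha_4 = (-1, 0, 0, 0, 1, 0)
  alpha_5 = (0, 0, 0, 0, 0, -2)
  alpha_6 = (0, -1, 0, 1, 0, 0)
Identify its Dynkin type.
Compute the Cartan integers a_ij = 2(alpha_i, alpha_j)/(alpha_j, alpha_j); the resulting 6x6 Cartan matrix is
[[2, -1, 0, 0, -1, 0], [-1, 2, 0, -1, 0, 0], [0, 0, 2, -1, 0, -1], [0, -1, -1, 2, 0, 0], [-2, 0, 0, 0, 2, 0], [0, 0, -1, 0, 0, 2]].
The roots have two lengths (squared-length ratio 2:1); the short ones are alpha_{1,2,3,4,6}. The associated Dynkin diagram is a chain of 6 nodes with a double edge at one end; the terminal node there is the unique long simple root (C_6), so the type is C_6 (the algebra sp(12)).

type C_6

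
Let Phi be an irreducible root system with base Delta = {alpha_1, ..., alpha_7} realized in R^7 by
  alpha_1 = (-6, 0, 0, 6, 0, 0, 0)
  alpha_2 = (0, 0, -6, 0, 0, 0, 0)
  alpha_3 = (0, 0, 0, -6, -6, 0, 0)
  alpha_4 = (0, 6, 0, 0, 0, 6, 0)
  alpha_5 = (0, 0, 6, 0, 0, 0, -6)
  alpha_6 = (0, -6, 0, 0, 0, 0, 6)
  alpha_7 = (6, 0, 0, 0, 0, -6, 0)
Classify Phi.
Compute the Cartan integers a_ij = 2(alpha_i, alpha_j)/(alpha_j, alpha_j); the resulting 7x7 Cartan matrix is
[[2, 0, -1, 0, 0, 0, -1], [0, 2, 0, 0, -1, 0, 0], [-1, 0, 2, 0, 0, 0, 0], [0, 0, 0, 2, 0, -1, -1], [0, -2, 0, 0, 2, -1, 0], [0, 0, 0, -1, -1, 2, 0], [-1, 0, 0, -1, 0, 0, 2]].
The roots have two lengths (squared-length ratio 2:1); the short ones are alpha_{2}. The associated Dynkin diagram is a chain of 7 nodes with a double edge at one end; the terminal node there is the unique short simple root (B_7), so the type is B_7 (the algebra so(15)).

B7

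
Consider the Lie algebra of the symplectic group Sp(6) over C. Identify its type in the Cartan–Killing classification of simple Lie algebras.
This is sp(6), which has dimension 6(6+1)/2 = 21 and rank 6/2 = 3. In the classification of classical Lie algebras, the symplectic algebra sp(2n) has type C_n; here n = 3, so the Dynkin diagram is a chain of 3 nodes with a double edge at one end; the terminal node there is the unique long simple root (C_3). Hence the type is C_3.

C3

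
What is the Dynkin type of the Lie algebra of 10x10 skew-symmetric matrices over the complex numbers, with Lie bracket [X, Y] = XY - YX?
This is so(10) with 10 even, which has dimension 10(10-1)/2 = 45 and rank 10/2 = 5. In the classification of classical Lie algebras, the orthogonal algebra so(2n) in an even number of variables has type D_n; here n = 5, so the Dynkin diagram is a chain of 3 nodes with a fork of two nodes at one end (D_5). Hence the type is D_5.

type D_5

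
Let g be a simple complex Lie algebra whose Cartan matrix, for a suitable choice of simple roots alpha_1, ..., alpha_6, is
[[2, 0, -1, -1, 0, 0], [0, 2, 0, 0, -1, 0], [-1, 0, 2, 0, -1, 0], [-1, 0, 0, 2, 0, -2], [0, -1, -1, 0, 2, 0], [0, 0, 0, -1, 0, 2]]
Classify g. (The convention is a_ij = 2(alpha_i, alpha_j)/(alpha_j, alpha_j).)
B6

The matrix has rank 6 with 2's on the diagonal. Reading the off-diagonal entries as Dynkin edges (a single edge where a_ij = a_ji = -1; a double or triple edge where a_ij * a_ji = 2 or 3), the diagram is a chain of 6 nodes with a double edge at one end; the terminal node there is the unique short simple root (B_6). One simple-root ordering that puts it in standard form is (alpha_2, alpha_5, alpha_3, alpha_1, alpha_4, alpha_6). So the algebra is type B_6, i.e. so(13).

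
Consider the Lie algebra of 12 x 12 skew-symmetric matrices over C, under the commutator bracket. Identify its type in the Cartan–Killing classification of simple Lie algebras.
D_6

This is so(12) with 12 even, which has dimension 12(12-1)/2 = 66 and rank 12/2 = 6. In the classification of classical Lie algebras, the orthogonal algebra so(2n) in an even number of variables has type D_n; here n = 6, so the Dynkin diagram is a chain of 4 nodes with a fork of two nodes at one end (D_6). Hence the type is D_6.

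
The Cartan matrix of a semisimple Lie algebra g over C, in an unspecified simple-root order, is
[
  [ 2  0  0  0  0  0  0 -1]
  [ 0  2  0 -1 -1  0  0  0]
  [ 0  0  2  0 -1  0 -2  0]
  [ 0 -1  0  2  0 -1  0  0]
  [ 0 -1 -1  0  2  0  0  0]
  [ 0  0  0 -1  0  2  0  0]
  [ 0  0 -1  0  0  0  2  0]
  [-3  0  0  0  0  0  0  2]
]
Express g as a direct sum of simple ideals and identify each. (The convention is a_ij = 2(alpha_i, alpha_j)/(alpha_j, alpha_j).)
type B_6 ⊕ type G_2

The diagram associated to this matrix has two connected components: the simple roots {alpha_2, alpha_3, alpha_4, alpha_5, alpha_6, alpha_7} form a chain of 6 nodes with a double edge at one end; the terminal node there is the unique short simple root (B_6), and {alpha_1, alpha_8} form two nodes joined by a triple edge (G_2). A semisimple Lie algebra decomposes uniquely as the direct sum of simple ideals, one per connected component of its Dynkin diagram, so g ≅ B_6 ⊕ G_2 (dimension 78 + 14 = 92).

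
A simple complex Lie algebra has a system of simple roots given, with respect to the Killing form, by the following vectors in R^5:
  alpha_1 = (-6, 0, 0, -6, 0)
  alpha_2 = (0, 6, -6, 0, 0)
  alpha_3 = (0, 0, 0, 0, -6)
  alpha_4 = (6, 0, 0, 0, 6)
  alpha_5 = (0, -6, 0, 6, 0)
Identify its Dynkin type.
B_5 (so(11))

Compute the Cartan integers a_ij = 2(alpha_i, alpha_j)/(alpha_j, alpha_j); the resulting 5x5 Cartan matrix is
[[2, 0, 0, -1, -1], [0, 2, 0, 0, -1], [0, 0, 2, -1, 0], [-1, 0, -2, 2, 0], [-1, -1, 0, 0, 2]].
The roots have two lengths (squared-length ratio 2:1); the short ones are alpha_{3}. The associated Dynkin diagram is a chain of 5 nodes with a double edge at one end; the terminal node there is the unique short simple root (B_5), so the type is B_5 (the algebra so(11)).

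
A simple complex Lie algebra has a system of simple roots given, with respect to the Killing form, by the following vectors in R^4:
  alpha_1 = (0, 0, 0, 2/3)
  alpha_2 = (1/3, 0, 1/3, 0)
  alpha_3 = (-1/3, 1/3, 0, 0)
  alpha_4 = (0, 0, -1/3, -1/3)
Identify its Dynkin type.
C_4 (sp(8))

Compute the Cartan integers a_ij = 2(alpha_i, alpha_j)/(alpha_j, alpha_j); the resulting 4x4 Cartan matrix is
[[2, 0, 0, -2], [0, 2, -1, -1], [0, -1, 2, 0], [-1, -1, 0, 2]].
The roots have two lengths (squared-length ratio 2:1); the short ones are alpha_{2,3,4}. The associated Dynkin diagram is a chain of 4 nodes with a double edge at one end; the terminal node there is the unique long simple root (C_4), so the type is C_4 (the algebra sp(8)).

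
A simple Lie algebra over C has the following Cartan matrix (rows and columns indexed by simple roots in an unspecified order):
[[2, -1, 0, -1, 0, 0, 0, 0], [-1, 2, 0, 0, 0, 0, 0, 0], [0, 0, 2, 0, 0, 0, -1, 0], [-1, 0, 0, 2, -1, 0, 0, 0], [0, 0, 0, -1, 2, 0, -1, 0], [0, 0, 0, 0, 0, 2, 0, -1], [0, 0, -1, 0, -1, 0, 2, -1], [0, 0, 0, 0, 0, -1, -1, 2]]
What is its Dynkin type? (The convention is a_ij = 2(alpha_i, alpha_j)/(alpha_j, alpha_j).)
The matrix has rank 8 with 2's on the diagonal. Reading the off-diagonal entries as Dynkin edges (a single edge where a_ij = a_ji = -1; a double or triple edge where a_ij * a_ji = 2 or 3), the diagram is a chain of 7 nodes with one extra node attached to the third node from one end (E_8). One simple-root ordering that puts it in standard form is (alpha_6, alpha_3, alpha_8, alpha_7, alpha_5, alpha_4, alpha_1, alpha_2). So the algebra is type E_8.

E8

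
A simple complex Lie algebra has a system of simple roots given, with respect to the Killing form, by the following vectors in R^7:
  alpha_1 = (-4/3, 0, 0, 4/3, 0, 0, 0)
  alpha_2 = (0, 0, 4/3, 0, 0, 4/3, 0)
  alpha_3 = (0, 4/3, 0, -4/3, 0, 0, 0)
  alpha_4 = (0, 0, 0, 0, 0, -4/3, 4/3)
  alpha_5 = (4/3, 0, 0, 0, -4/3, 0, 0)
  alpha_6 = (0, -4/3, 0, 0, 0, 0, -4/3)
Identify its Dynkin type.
Compute the Cartan integers a_ij = 2(alpha_i, alpha_j)/(alpha_j, alpha_j); the resulting 6x6 Cartan matrix is
[[2, 0, -1, 0, -1, 0], [0, 2, 0, -1, 0, 0], [-1, 0, 2, 0, 0, -1], [0, -1, 0, 2, 0, -1], [-1, 0, 0, 0, 2, 0], [0, 0, -1, -1, 0, 2]].
All simple roots have the same length, so the diagram is simply laced. The associated Dynkin diagram is a chain of 6 nodes with single edges (A_6), so the type is A_6 (the algebra sl(7)).

type A_6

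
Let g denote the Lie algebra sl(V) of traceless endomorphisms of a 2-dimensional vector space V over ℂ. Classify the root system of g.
A_1 (sl(2))

This is sl(2), which has dimension 2^2 - 1 = 3 and rank 2 - 1 = 1 (a Cartan subalgebra is the diagonal traceless matrices). In the classification of classical Lie algebras, the special linear algebra sl(n+1) has type A_n; here n = 1, so the Dynkin diagram is a chain of 1 nodes with single edges (A_1). Hence the type is A_1.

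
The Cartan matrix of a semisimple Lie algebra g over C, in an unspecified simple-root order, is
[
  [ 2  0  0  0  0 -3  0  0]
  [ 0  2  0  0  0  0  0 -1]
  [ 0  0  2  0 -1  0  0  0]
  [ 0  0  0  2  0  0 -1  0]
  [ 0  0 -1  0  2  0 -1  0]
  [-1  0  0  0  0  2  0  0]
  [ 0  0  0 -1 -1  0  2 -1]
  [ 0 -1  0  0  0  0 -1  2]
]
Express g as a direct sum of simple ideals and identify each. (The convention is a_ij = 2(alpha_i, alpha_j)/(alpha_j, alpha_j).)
E_6 ⊕ G_2

The diagram associated to this matrix has two connected components: the simple roots {alpha_2, alpha_3, alpha_4, alpha_5, alpha_7, alpha_8} form a chain of 5 nodes with one extra node attached to the third node from one end (E_6), and {alpha_1, alpha_6} form two nodes joined by a triple edge (G_2). A semisimple Lie algebra decomposes uniquely as the direct sum of simple ideals, one per connected component of its Dynkin diagram, so g ≅ E_6 ⊕ G_2 (dimension 78 + 14 = 92).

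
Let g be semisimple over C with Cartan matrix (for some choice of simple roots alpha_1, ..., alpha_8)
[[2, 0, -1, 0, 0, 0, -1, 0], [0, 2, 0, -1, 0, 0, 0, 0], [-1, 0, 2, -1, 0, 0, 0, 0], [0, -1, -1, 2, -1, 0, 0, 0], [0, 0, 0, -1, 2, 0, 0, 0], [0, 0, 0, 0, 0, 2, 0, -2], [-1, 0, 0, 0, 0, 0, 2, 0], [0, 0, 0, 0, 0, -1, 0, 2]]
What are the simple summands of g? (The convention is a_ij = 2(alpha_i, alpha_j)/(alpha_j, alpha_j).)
The diagram associated to this matrix has two connected components: the simple roots {alpha_6, alpha_8} form a chain of 2 nodes with a double edge at one end; the terminal node there is the unique short simple root (B_2), and {alpha_1, alpha_2, alpha_3, alpha_4, alpha_5, alpha_7} form a chain of 4 nodes with a fork of two nodes at one end (D_6). A semisimple Lie algebra decomposes uniquely as the direct sum of simple ideals, one per connected component of its Dynkin diagram, so g ≅ B_2 ⊕ D_6 (dimension 10 + 66 = 76).

B2 ⊕ D6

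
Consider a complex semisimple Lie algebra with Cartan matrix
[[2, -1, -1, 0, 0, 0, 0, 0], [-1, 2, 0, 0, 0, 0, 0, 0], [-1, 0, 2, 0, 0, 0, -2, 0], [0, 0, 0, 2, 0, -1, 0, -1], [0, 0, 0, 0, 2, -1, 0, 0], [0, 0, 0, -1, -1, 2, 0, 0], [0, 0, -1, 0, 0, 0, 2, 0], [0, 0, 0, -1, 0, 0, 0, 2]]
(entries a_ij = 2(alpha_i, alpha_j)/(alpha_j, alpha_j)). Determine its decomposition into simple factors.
The diagram associated to this matrix has two connected components: the simple roots {alpha_4, alpha_5, alpha_6, alpha_8} form a chain of 4 nodes with single edges (A_4), and {alpha_1, alpha_2, alpha_3, alpha_7} form a chain of 4 nodes with a double edge at one end; the terminal node there is the unique short simple root (B_4). A semisimple Lie algebra decomposes uniquely as the direct sum of simple ideals, one per connected component of its Dynkin diagram, so g ≅ A_4 ⊕ B_4 (dimension 24 + 36 = 60).

A_4 + B_4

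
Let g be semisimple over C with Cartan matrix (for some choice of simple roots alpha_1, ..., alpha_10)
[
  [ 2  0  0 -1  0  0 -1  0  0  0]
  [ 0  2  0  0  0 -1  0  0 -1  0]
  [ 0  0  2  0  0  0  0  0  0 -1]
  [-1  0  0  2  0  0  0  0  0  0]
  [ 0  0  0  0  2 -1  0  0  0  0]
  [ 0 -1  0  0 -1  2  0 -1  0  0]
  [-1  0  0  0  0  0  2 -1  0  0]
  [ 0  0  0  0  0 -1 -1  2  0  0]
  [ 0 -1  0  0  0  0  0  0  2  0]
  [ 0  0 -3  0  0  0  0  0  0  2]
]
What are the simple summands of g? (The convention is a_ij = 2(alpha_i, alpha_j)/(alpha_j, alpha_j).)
E_8 ⊕ G_2

The diagram associated to this matrix has two connected components: the simple roots {alpha_1, alpha_2, alpha_4, alpha_5, alpha_6, alpha_7, alpha_8, alpha_9} form a chain of 7 nodes with one extra node attached to the third node from one end (E_8), and {alpha_3, alpha_10} form two nodes joined by a triple edge (G_2). A semisimple Lie algebra decomposes uniquely as the direct sum of simple ideals, one per connected component of its Dynkin diagram, so g ≅ E_8 ⊕ G_2 (dimension 248 + 14 = 262).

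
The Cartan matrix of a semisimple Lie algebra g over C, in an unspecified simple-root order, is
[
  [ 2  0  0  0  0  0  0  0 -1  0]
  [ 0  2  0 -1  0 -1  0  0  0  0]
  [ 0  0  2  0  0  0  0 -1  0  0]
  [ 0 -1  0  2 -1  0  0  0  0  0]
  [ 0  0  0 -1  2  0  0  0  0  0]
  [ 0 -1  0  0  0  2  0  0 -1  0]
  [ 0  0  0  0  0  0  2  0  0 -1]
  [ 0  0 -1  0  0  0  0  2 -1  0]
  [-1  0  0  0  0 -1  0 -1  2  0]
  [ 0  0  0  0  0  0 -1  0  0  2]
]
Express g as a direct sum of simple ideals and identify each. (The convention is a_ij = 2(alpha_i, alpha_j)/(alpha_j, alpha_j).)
A_2 ⊕ E_8

The diagram associated to this matrix has two connected components: the simple roots {alpha_7, alpha_10} form a chain of 2 nodes with single edges (A_2), and {alpha_1, alpha_2, alpha_3, alpha_4, alpha_5, alpha_6, alpha_8, alpha_9} form a chain of 7 nodes with one extra node attached to the third node from one end (E_8). A semisimple Lie algebra decomposes uniquely as the direct sum of simple ideals, one per connected component of its Dynkin diagram, so g ≅ A_2 ⊕ E_8 (dimension 8 + 248 = 256).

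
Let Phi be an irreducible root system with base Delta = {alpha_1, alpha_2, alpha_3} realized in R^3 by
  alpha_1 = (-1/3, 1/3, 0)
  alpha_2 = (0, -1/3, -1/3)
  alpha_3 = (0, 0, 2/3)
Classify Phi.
C_3

Compute the Cartan integers a_ij = 2(alpha_i, alpha_j)/(alpha_j, alpha_j); the resulting 3x3 Cartan matrix is
[[2, -1, 0], [-1, 2, -1], [0, -2, 2]].
The roots have two lengths (squared-length ratio 2:1); the short ones are alpha_{1,2}. The associated Dynkin diagram is a chain of 3 nodes with a double edge at one end; the terminal node there is the unique long simple root (C_3), so the type is C_3 (the algebra sp(6)).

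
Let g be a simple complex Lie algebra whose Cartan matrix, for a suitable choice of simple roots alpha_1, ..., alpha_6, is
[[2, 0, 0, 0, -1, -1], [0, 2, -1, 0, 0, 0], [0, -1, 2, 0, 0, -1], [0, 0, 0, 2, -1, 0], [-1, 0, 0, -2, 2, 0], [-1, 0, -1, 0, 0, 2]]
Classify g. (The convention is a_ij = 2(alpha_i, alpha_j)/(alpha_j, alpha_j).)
B_6

The matrix has rank 6 with 2's on the diagonal. Reading the off-diagonal entries as Dynkin edges (a single edge where a_ij = a_ji = -1; a double or triple edge where a_ij * a_ji = 2 or 3), the diagram is a chain of 6 nodes with a double edge at one end; the terminal node there is the unique short simple root (B_6). One simple-root ordering that puts it in standard form is (alpha_2, alpha_3, alpha_6, alpha_1, alpha_5, alpha_4). So the algebra is type B_6, i.e. so(13).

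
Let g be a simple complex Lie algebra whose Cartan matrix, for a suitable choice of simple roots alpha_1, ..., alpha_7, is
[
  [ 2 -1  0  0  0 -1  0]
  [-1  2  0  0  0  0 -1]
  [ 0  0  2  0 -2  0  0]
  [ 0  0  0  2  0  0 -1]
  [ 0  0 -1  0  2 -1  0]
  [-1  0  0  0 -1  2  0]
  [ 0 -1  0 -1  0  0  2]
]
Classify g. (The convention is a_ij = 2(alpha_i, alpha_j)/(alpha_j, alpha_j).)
The matrix has rank 7 with 2's on the diagonal. Reading the off-diagonal entries as Dynkin edges (a single edge where a_ij = a_ji = -1; a double or triple edge where a_ij * a_ji = 2 or 3), the diagram is a chain of 7 nodes with a double edge at one end; the terminal node there is the unique long simple root (C_7). One simple-root ordering that puts it in standard form is (alpha_4, alpha_7, alpha_2, alpha_1, alpha_6, alpha_5, alpha_3). So the algebra is type C_7, i.e. sp(14).

type C_7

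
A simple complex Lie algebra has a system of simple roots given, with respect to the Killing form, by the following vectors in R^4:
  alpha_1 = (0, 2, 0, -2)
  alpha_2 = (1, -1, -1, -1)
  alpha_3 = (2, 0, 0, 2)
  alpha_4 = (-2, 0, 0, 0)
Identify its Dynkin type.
Compute the Cartan integers a_ij = 2(alpha_i, alpha_j)/(alpha_j, alpha_j); the resulting 4x4 Cartan matrix is
[[2, 0, -1, 0], [0, 2, 0, -1], [-1, 0, 2, -2], [0, -1, -1, 2]].
The roots have two lengths (squared-length ratio 2:1); the short ones are alpha_{2,4}. The associated Dynkin diagram is a chain of 4 nodes with a double edge between the middle two (F_4), so the type is F_4.

F_4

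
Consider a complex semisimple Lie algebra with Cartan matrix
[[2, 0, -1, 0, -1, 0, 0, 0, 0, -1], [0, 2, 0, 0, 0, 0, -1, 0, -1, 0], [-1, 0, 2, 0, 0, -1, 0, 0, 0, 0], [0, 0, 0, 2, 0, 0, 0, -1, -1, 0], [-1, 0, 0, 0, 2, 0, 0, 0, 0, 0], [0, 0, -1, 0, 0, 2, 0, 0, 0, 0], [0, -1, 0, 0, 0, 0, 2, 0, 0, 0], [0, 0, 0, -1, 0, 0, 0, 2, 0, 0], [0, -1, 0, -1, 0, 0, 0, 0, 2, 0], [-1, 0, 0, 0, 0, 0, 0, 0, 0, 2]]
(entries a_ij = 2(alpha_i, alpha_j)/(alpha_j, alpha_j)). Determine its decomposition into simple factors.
type A_5 + type D_5

The diagram associated to this matrix has two connected components: the simple roots {alpha_2, alpha_4, alpha_7, alpha_8, alpha_9} form a chain of 5 nodes with single edges (A_5), and {alpha_1, alpha_3, alpha_5, alpha_6, alpha_10} form a chain of 3 nodes with a fork of two nodes at one end (D_5). A semisimple Lie algebra decomposes uniquely as the direct sum of simple ideals, one per connected component of its Dynkin diagram, so g ≅ A_5 ⊕ D_5 (dimension 35 + 45 = 80).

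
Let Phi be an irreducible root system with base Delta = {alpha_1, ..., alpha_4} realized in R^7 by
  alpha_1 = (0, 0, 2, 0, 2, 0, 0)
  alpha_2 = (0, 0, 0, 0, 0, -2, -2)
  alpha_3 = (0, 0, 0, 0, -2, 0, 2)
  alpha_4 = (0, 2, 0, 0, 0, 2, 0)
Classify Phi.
A4

Compute the Cartan integers a_ij = 2(alpha_i, alpha_j)/(alpha_j, alpha_j); the resulting 4x4 Cartan matrix is
[[2, 0, -1, 0], [0, 2, -1, -1], [-1, -1, 2, 0], [0, -1, 0, 2]].
All simple roots have the same length, so the diagram is simply laced. The associated Dynkin diagram is a chain of 4 nodes with single edges (A_4), so the type is A_4 (the algebra sl(5)).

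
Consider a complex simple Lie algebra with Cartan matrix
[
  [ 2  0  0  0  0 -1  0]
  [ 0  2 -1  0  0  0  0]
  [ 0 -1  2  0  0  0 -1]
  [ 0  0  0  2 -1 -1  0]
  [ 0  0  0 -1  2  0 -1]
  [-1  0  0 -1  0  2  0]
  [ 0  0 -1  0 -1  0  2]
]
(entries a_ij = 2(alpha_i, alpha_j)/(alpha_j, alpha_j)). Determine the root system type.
A_7 (sl(8))

The matrix has rank 7 with 2's on the diagonal. Reading the off-diagonal entries as Dynkin edges (a single edge where a_ij = a_ji = -1; a double or triple edge where a_ij * a_ji = 2 or 3), the diagram is a chain of 7 nodes with single edges (A_7). One simple-root ordering that puts it in standard form is (alpha_2, alpha_3, alpha_7, alpha_5, alpha_4, alpha_6, alpha_1). So the algebra is type A_7, i.e. sl(8).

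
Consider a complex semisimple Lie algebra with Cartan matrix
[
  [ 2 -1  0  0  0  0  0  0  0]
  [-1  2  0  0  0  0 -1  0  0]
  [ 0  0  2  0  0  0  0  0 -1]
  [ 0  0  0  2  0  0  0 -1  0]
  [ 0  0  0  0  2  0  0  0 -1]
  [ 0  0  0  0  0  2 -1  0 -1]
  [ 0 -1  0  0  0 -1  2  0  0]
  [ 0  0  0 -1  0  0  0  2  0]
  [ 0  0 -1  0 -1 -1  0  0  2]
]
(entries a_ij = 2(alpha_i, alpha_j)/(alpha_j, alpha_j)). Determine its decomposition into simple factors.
A2 + D7

The diagram associated to this matrix has two connected components: the simple roots {alpha_4, alpha_8} form a chain of 2 nodes with single edges (A_2), and {alpha_1, alpha_2, alpha_3, alpha_5, alpha_6, alpha_7, alpha_9} form a chain of 5 nodes with a fork of two nodes at one end (D_7). A semisimple Lie algebra decomposes uniquely as the direct sum of simple ideals, one per connected component of its Dynkin diagram, so g ≅ A_2 ⊕ D_7 (dimension 8 + 91 = 99).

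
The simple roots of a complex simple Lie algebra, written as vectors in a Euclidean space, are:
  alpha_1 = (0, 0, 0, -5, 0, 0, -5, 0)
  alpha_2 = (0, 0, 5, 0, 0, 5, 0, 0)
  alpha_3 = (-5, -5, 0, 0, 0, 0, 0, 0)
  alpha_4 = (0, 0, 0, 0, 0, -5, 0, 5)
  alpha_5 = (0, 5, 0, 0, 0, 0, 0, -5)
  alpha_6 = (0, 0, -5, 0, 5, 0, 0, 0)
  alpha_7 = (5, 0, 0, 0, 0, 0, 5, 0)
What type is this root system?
A7

Compute the Cartan integers a_ij = 2(alpha_i, alpha_j)/(alpha_j, alpha_j); the resulting 7x7 Cartan matrix is
[[2, 0, 0, 0, 0, 0, -1], [0, 2, 0, -1, 0, -1, 0], [0, 0, 2, 0, -1, 0, -1], [0, -1, 0, 2, -1, 0, 0], [0, 0, -1, -1, 2, 0, 0], [0, -1, 0, 0, 0, 2, 0], [-1, 0, -1, 0, 0, 0, 2]].
All simple roots have the same length, so the diagram is simply laced. The associated Dynkin diagram is a chain of 7 nodes with single edges (A_7), so the type is A_7 (the algebra sl(8)).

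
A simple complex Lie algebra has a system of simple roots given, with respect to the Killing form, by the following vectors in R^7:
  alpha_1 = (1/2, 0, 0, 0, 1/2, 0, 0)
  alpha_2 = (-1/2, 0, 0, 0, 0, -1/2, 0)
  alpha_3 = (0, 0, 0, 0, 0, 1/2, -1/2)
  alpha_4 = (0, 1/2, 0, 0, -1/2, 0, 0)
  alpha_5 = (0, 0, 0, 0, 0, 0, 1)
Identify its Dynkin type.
Compute the Cartan integers a_ij = 2(alpha_i, alpha_j)/(alpha_j, alpha_j); the resulting 5x5 Cartan matrix is
[[2, -1, 0, -1, 0], [-1, 2, -1, 0, 0], [0, -1, 2, 0, -1], [-1, 0, 0, 2, 0], [0, 0, -2, 0, 2]].
The roots have two lengths (squared-length ratio 2:1); the short ones are alpha_{1,2,3,4}. The associated Dynkin diagram is a chain of 5 nodes with a double edge at one end; the terminal node there is the unique long simple root (C_5), so the type is C_5 (the algebra sp(10)).

C_5 (sp(10))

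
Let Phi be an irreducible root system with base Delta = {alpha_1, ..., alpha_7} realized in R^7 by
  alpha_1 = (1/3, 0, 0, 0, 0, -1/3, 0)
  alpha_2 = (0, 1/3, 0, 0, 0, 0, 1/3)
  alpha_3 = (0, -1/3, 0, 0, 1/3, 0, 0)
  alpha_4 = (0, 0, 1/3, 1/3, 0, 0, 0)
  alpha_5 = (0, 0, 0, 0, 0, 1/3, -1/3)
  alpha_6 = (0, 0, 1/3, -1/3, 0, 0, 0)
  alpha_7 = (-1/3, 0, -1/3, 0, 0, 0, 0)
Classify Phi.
Compute the Cartan integers a_ij = 2(alpha_i, alpha_j)/(alpha_j, alpha_j); the resulting 7x7 Cartan matrix is
[[2, 0, 0, 0, -1, 0, -1], [0, 2, -1, 0, -1, 0, 0], [0, -1, 2, 0, 0, 0, 0], [0, 0, 0, 2, 0, 0, -1], [-1, -1, 0, 0, 2, 0, 0], [0, 0, 0, 0, 0, 2, -1], [-1, 0, 0, -1, 0, -1, 2]].
All simple roots have the same length, so the diagram is simply laced. The associated Dynkin diagram is a chain of 5 nodes with a fork of two nodes at one end (D_7), so the type is D_7 (the algebra so(14)).

D_7 (so(14))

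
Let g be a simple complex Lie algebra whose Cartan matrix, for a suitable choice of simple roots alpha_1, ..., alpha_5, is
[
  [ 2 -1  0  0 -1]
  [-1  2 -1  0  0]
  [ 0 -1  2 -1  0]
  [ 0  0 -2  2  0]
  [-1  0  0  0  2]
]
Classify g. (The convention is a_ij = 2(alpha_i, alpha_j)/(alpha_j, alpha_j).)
The matrix has rank 5 with 2's on the diagonal. Reading the off-diagonal entries as Dynkin edges (a single edge where a_ij = a_ji = -1; a double or triple edge where a_ij * a_ji = 2 or 3), the diagram is a chain of 5 nodes with a double edge at one end; the terminal node there is the unique long simple root (C_5). One simple-root ordering that puts it in standard form is (alpha_5, alpha_1, alpha_2, alpha_3, alpha_4). So the algebra is type C_5, i.e. sp(10).

C_5 (sp(10))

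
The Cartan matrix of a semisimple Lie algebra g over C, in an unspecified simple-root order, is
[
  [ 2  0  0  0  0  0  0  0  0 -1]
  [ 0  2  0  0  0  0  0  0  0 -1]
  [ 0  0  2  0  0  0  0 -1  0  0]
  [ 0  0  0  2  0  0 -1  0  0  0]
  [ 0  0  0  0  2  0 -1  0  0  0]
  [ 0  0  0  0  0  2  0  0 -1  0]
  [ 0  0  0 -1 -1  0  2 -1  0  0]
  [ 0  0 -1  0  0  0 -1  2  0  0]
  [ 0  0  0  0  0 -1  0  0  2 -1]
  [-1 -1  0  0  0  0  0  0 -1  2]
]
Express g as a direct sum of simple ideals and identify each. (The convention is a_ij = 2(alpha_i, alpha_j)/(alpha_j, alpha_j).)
D_5 + D_5

The diagram associated to this matrix has two connected components: the simple roots {alpha_1, alpha_2, alpha_6, alpha_9, alpha_10} form a chain of 3 nodes with a fork of two nodes at one end (D_5), and {alpha_3, alpha_4, alpha_5, alpha_7, alpha_8} form a chain of 3 nodes with a fork of two nodes at one end (D_5). A semisimple Lie algebra decomposes uniquely as the direct sum of simple ideals, one per connected component of its Dynkin diagram, so g ≅ D_5 ⊕ D_5 (dimension 45 + 45 = 90).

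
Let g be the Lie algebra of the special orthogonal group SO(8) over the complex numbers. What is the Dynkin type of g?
D_4 (so(8))

This is so(8) with 8 even, which has dimension 8(8-1)/2 = 28 and rank 8/2 = 4. In the classification of classical Lie algebras, the orthogonal algebra so(2n) in an even number of variables has type D_n; here n = 4, so the Dynkin diagram is a chain of 2 nodes with a fork of two nodes at one end (D_4). Hence the type is D_4.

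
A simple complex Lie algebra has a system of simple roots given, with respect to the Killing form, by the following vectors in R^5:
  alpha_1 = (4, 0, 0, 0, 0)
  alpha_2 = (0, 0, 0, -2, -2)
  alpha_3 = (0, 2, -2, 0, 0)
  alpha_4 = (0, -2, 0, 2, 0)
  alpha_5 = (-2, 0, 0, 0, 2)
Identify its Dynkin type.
Compute the Cartan integers a_ij = 2(alpha_i, alpha_j)/(alpha_j, alpha_j); the resulting 5x5 Cartan matrix is
[[2, 0, 0, 0, -2], [0, 2, 0, -1, -1], [0, 0, 2, -1, 0], [0, -1, -1, 2, 0], [-1, -1, 0, 0, 2]].
The roots have two lengths (squared-length ratio 2:1); the short ones are alpha_{2,3,4,5}. The associated Dynkin diagram is a chain of 5 nodes with a double edge at one end; the terminal node there is the unique long simple root (C_5), so the type is C_5 (the algebra sp(10)).

C_5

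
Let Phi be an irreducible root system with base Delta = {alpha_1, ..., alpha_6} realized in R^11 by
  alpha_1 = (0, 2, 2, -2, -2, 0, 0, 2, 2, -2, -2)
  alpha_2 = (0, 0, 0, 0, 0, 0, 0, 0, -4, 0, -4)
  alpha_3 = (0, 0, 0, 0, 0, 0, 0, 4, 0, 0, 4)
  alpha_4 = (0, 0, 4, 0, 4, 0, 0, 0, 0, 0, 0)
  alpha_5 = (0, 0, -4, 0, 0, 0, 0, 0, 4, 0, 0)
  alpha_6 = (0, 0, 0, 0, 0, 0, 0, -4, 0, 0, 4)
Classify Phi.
Compute the Cartan integers a_ij = 2(alpha_i, alpha_j)/(alpha_j, alpha_j); the resulting 6x6 Cartan matrix is
[[2, 0, 0, 0, 0, -1], [0, 2, -1, 0, -1, -1], [0, -1, 2, 0, 0, 0], [0, 0, 0, 2, -1, 0], [0, -1, 0, -1, 2, 0], [-1, -1, 0, 0, 0, 2]].
All simple roots have the same length, so the diagram is simply laced. The associated Dynkin diagram is a chain of 5 nodes with one extra node attached to the third node from one end (E_6), so the type is E_6.

E_6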